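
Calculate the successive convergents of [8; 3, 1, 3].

Using the convergent recurrence p_i = a_i*p_{i-1} + p_{i-2}, q_i = a_i*q_{i-1} + q_{i-2} with p_{-2}=0, p_{-1}=1, q_{-2}=1, q_{-1}=0:
  i=0: a_0=8, p_0 = 8*1 + 0 = 8, q_0 = 8*0 + 1 = 1.
  i=1: a_1=3, p_1 = 3*8 + 1 = 25, q_1 = 3*1 + 0 = 3.
  i=2: a_2=1, p_2 = 1*25 + 8 = 33, q_2 = 1*3 + 1 = 4.
  i=3: a_3=3, p_3 = 3*33 + 25 = 124, q_3 = 3*4 + 3 = 15.

8/1, 25/3, 33/4, 124/15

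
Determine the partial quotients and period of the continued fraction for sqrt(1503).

Write x_i = (sqrt(1503) + m_i)/d_i with (m_0, d_0) = (0, 1). a_0 = floor(sqrt(1503)) = 38, since 38^2 = 1444 <= 1503 < 1521 = 39^2.
Iterate m_{i+1} = d_i*a_i - m_i, d_{i+1} = (1503 - m_{i+1}^2)/d_i, a_{i+1} = floor((a_0 + m_{i+1})/d_{i+1}):
  m_1 = 1*38 - 0 = 38, d_1 = (1503 - 38^2)/1 = 59/1 = 59, a_1 = floor((38 + 38)/59) = 1.
  m_2 = 59*1 - 38 = 21, d_2 = (1503 - 21^2)/59 = 1062/59 = 18, a_2 = floor((38 + 21)/18) = 3.
  m_3 = 18*3 - 21 = 33, d_3 = (1503 - 33^2)/18 = 414/18 = 23, a_3 = floor((38 + 33)/23) = 3.
  m_4 = 23*3 - 33 = 36, d_4 = (1503 - 36^2)/23 = 207/23 = 9, a_4 = floor((38 + 36)/9) = 8.
  m_5 = 9*8 - 36 = 36, d_5 = (1503 - 36^2)/9 = 207/9 = 23, a_5 = floor((38 + 36)/23) = 3.
  m_6 = 23*3 - 36 = 33, d_6 = (1503 - 33^2)/23 = 414/23 = 18, a_6 = floor((38 + 33)/18) = 3.
  m_7 = 18*3 - 33 = 21, d_7 = (1503 - 21^2)/18 = 1062/18 = 59, a_7 = floor((38 + 21)/59) = 1.
  m_8 = 59*1 - 21 = 38, d_8 = (1503 - 38^2)/59 = 59/59 = 1, a_8 = floor((38 + 38)/1) = 76.
  m_9 = 1*76 - 38 = 38, d_9 = (1503 - 38^2)/1 = 59/1 = 59: (m_9, d_9) = (m_1, d_1) = (38, 59), so from here the quotients repeat a_1, ..., a_8; the period length is 8.
Hence the expansion of sqrt(1503) is a_0 = 38 followed by the repeating block 1, 3, 3, 8, 3, 3, 1, 76 (period 8).

[38; (1, 3, 3, 8, 3, 3, 1, 76)]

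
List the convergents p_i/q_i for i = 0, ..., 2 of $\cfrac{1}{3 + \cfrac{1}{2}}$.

Using the convergent recurrence p_i = a_i*p_{i-1} + p_{i-2}, q_i = a_i*q_{i-1} + q_{i-2} with p_{-2}=0, p_{-1}=1, q_{-2}=1, q_{-1}=0:
  i=0: a_0=0, p_0 = 0*1 + 0 = 0, q_0 = 0*0 + 1 = 1.
  i=1: a_1=3, p_1 = 3*0 + 1 = 1, q_1 = 3*1 + 0 = 3.
  i=2: a_2=2, p_2 = 2*1 + 0 = 2, q_2 = 2*3 + 1 = 7.

0/1, 1/3, 2/7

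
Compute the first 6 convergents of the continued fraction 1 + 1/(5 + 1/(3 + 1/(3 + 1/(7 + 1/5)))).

1/1, 6/5, 19/16, 63/53, 460/387, 2363/1988

Using the convergent recurrence p_i = a_i*p_{i-1} + p_{i-2}, q_i = a_i*q_{i-1} + q_{i-2} with p_{-2}=0, p_{-1}=1, q_{-2}=1, q_{-1}=0:
  i=0: a_0=1, p_0 = 1*1 + 0 = 1, q_0 = 1*0 + 1 = 1.
  i=1: a_1=5, p_1 = 5*1 + 1 = 6, q_1 = 5*1 + 0 = 5.
  i=2: a_2=3, p_2 = 3*6 + 1 = 19, q_2 = 3*5 + 1 = 16.
  i=3: a_3=3, p_3 = 3*19 + 6 = 63, q_3 = 3*16 + 5 = 53.
  i=4: a_4=7, p_4 = 7*63 + 19 = 460, q_4 = 7*53 + 16 = 387.
  i=5: a_5=5, p_5 = 5*460 + 63 = 2363, q_5 = 5*387 + 53 = 1988.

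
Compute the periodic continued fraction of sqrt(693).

[26; (3, 12, 1, 4, 1, 12, 3, 52)]

Write x_i = (sqrt(693) + m_i)/d_i with (m_0, d_0) = (0, 1). a_0 = floor(sqrt(693)) = 26, since 26^2 = 676 <= 693 < 729 = 27^2.
Iterate m_{i+1} = d_i*a_i - m_i, d_{i+1} = (693 - m_{i+1}^2)/d_i, a_{i+1} = floor((a_0 + m_{i+1})/d_{i+1}):
  m_1 = 1*26 - 0 = 26, d_1 = (693 - 26^2)/1 = 17/1 = 17, a_1 = floor((26 + 26)/17) = 3.
  m_2 = 17*3 - 26 = 25, d_2 = (693 - 25^2)/17 = 68/17 = 4, a_2 = floor((26 + 25)/4) = 12.
  m_3 = 4*12 - 25 = 23, d_3 = (693 - 23^2)/4 = 164/4 = 41, a_3 = floor((26 + 23)/41) = 1.
  m_4 = 41*1 - 23 = 18, d_4 = (693 - 18^2)/41 = 369/41 = 9, a_4 = floor((26 + 18)/9) = 4.
  m_5 = 9*4 - 18 = 18, d_5 = (693 - 18^2)/9 = 369/9 = 41, a_5 = floor((26 + 18)/41) = 1.
  m_6 = 41*1 - 18 = 23, d_6 = (693 - 23^2)/41 = 164/41 = 4, a_6 = floor((26 + 23)/4) = 12.
  m_7 = 4*12 - 23 = 25, d_7 = (693 - 25^2)/4 = 68/4 = 17, a_7 = floor((26 + 25)/17) = 3.
  m_8 = 17*3 - 25 = 26, d_8 = (693 - 26^2)/17 = 17/17 = 1, a_8 = floor((26 + 26)/1) = 52.
  m_9 = 1*52 - 26 = 26, d_9 = (693 - 26^2)/1 = 17/1 = 17: (m_9, d_9) = (m_1, d_1) = (26, 17), so from here the quotients repeat a_1, ..., a_8; the period length is 8.
Hence the expansion of sqrt(693) is a_0 = 26 followed by the repeating block 3, 12, 1, 4, 1, 12, 3, 52 (period 8).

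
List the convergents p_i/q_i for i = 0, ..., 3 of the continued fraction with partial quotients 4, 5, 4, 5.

4/1, 21/5, 88/21, 461/110

Using the convergent recurrence p_i = a_i*p_{i-1} + p_{i-2}, q_i = a_i*q_{i-1} + q_{i-2} with p_{-2}=0, p_{-1}=1, q_{-2}=1, q_{-1}=0:
  i=0: a_0=4, p_0 = 4*1 + 0 = 4, q_0 = 4*0 + 1 = 1.
  i=1: a_1=5, p_1 = 5*4 + 1 = 21, q_1 = 5*1 + 0 = 5.
  i=2: a_2=4, p_2 = 4*21 + 4 = 88, q_2 = 4*5 + 1 = 21.
  i=3: a_3=5, p_3 = 5*88 + 21 = 461, q_3 = 5*21 + 5 = 110.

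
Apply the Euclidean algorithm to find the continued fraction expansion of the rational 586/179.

Run the Euclidean algorithm on 586 and 179; the successive quotients are the partial quotients a_0, a_1, ... (each step inverts the fractional part left over by the previous one):
  586 = 3*179 + 49, so a_0 = 3.
  179 = 3*49 + 32, so a_1 = 3.
  49 = 1*32 + 17, so a_2 = 1.
  32 = 1*17 + 15, so a_3 = 1.
  17 = 1*15 + 2, so a_4 = 1.
  15 = 7*2 + 1, so a_5 = 7.
  2 = 2*1 + 0, so a_6 = 2.
The remainder reaches 0 after 7 divisions, so the expansion has 7 partial quotients, read off in order.

[3; 3, 1, 1, 1, 7, 2]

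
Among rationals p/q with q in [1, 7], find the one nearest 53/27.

2/1

Expand x = 53/27 as a continued fraction with the Euclidean algorithm:
  53 = 1*27 + 26, so a_0 = 1.
  27 = 1*26 + 1, so a_1 = 1.
  26 = 26*1 + 0, so a_2 = 26.
so x = [1; 1, 26].
Convergents (p_i = a_i*p_{i-1} + p_{i-2}, q_i = a_i*q_{i-1} + q_{i-2} with p_{-2}=0, p_{-1}=1, q_{-2}=1, q_{-1}=0), until the denominator exceeds 7:
  i=0: a_0=1, p_0 = 1*1 + 0 = 1, q_0 = 1*0 + 1 = 1.
  i=1: a_1=1, p_1 = 1*1 + 1 = 2, q_1 = 1*1 + 0 = 1.
  i=2: a_2=26, p_2 = 26*2 + 1 = 53, q_2 = 26*1 + 1 = 27.
q_2 = 27 > 7, so the last convergent with denominator <= 7 is p_1/q_1 = 2/1.
The closest fraction with denominator <= 7 is either p_1/q_1 or the intermediate fraction (k*p_1 + p_0)/(k*q_1 + q_0) with the largest k >= 1 whose denominator stays <= 7; these approach x as k grows, and every other convergent or intermediate fraction in range is farther away.
Largest k: floor((7 - q_0)/q_1) = floor((7 - 1)/1) = 6.
That gives (6*2 + 1)/(6*1 + 1) = 13/7.
Compare the errors: |x - 2/1| = |53*1 - 2*27|/(27*1) = 1/27, and |x - 13/7| = |53*7 - 13*27|/(27*7) = 20/189.
Cross-multiplying, 1*189 = 189 < 540 = 20*27, so 1/27 is smaller: the convergent 2/1 is closer to x than 13/7.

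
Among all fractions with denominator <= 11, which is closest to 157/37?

Expand x = 157/37 as a continued fraction with the Euclidean algorithm:
  157 = 4*37 + 9, so a_0 = 4.
  37 = 4*9 + 1, so a_1 = 4.
  9 = 9*1 + 0, so a_2 = 9.
so x = [4; 4, 9].
Convergents (p_i = a_i*p_{i-1} + p_{i-2}, q_i = a_i*q_{i-1} + q_{i-2} with p_{-2}=0, p_{-1}=1, q_{-2}=1, q_{-1}=0), until the denominator exceeds 11:
  i=0: a_0=4, p_0 = 4*1 + 0 = 4, q_0 = 4*0 + 1 = 1.
  i=1: a_1=4, p_1 = 4*4 + 1 = 17, q_1 = 4*1 + 0 = 4.
  i=2: a_2=9, p_2 = 9*17 + 4 = 157, q_2 = 9*4 + 1 = 37.
q_2 = 37 > 11, so the last convergent with denominator <= 11 is p_1/q_1 = 17/4.
The closest fraction with denominator <= 11 is either p_1/q_1 or the intermediate fraction (k*p_1 + p_0)/(k*q_1 + q_0) with the largest k >= 1 whose denominator stays <= 11; these approach x as k grows, and every other convergent or intermediate fraction in range is farther away.
Largest k: floor((11 - q_0)/q_1) = floor((11 - 1)/4) = 2.
That gives (2*17 + 4)/(2*4 + 1) = 38/9.
Compare the errors: |x - 17/4| = |157*4 - 17*37|/(37*4) = 1/148, and |x - 38/9| = |157*9 - 38*37|/(37*9) = 7/333.
Cross-multiplying, 1*333 = 333 < 1036 = 7*148, so 1/148 is smaller: the convergent 17/4 is closer to x than 38/9.

17/4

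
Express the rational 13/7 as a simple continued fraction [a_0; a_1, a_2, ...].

[1; 1, 6]

Run the Euclidean algorithm on 13 and 7; the successive quotients are the partial quotients a_0, a_1, ... (each step inverts the fractional part left over by the previous one):
  13 = 1*7 + 6, so a_0 = 1.
  7 = 1*6 + 1, so a_1 = 1.
  6 = 6*1 + 0, so a_2 = 6.
The remainder reaches 0 after 3 divisions, so the expansion has 3 partial quotients, read off in order.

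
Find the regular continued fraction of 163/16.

[10; 5, 3]

Run the Euclidean algorithm on 163 and 16; the successive quotients are the partial quotients a_0, a_1, ... (each step inverts the fractional part left over by the previous one):
  163 = 10*16 + 3, so a_0 = 10.
  16 = 5*3 + 1, so a_1 = 5.
  3 = 3*1 + 0, so a_2 = 3.
The remainder reaches 0 after 3 divisions, so the expansion has 3 partial quotients, read off in order.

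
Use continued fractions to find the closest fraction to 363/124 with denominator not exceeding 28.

41/14

Expand x = 363/124 as a continued fraction with the Euclidean algorithm:
  363 = 2*124 + 115, so a_0 = 2.
  124 = 1*115 + 9, so a_1 = 1.
  115 = 12*9 + 7, so a_2 = 12.
  9 = 1*7 + 2, so a_3 = 1.
  7 = 3*2 + 1, so a_4 = 3.
  2 = 2*1 + 0, so a_5 = 2.
so x = [2; 1, 12, 1, 3, 2].
Convergents (p_i = a_i*p_{i-1} + p_{i-2}, q_i = a_i*q_{i-1} + q_{i-2} with p_{-2}=0, p_{-1}=1, q_{-2}=1, q_{-1}=0), until the denominator exceeds 28:
  i=0: a_0=2, p_0 = 2*1 + 0 = 2, q_0 = 2*0 + 1 = 1.
  i=1: a_1=1, p_1 = 1*2 + 1 = 3, q_1 = 1*1 + 0 = 1.
  i=2: a_2=12, p_2 = 12*3 + 2 = 38, q_2 = 12*1 + 1 = 13.
  i=3: a_3=1, p_3 = 1*38 + 3 = 41, q_3 = 1*13 + 1 = 14.
  i=4: a_4=3, p_4 = 3*41 + 38 = 161, q_4 = 3*14 + 13 = 55.
q_4 = 55 > 28, so the last convergent with denominator <= 28 is p_3/q_3 = 41/14.
The closest fraction with denominator <= 28 is either p_3/q_3 or the intermediate fraction (k*p_3 + p_2)/(k*q_3 + q_2) with the largest k >= 1 whose denominator stays <= 28; these approach x as k grows, and every other convergent or intermediate fraction in range is farther away.
Largest k: floor((28 - q_2)/q_3) = floor((28 - 13)/14) = 1.
That gives (1*41 + 38)/(1*14 + 13) = 79/27.
Compare the errors: |x - 41/14| = |363*14 - 41*124|/(124*14) = 2/1736, and |x - 79/27| = |363*27 - 79*124|/(124*27) = 5/3348.
Cross-multiplying, 2*3348 = 6696 < 8680 = 5*1736, so 2/1736 is smaller: the convergent 41/14 is closer to x than 79/27.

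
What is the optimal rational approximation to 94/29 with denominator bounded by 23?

Expand x = 94/29 as a continued fraction with the Euclidean algorithm:
  94 = 3*29 + 7, so a_0 = 3.
  29 = 4*7 + 1, so a_1 = 4.
  7 = 7*1 + 0, so a_2 = 7.
so x = [3; 4, 7].
Convergents (p_i = a_i*p_{i-1} + p_{i-2}, q_i = a_i*q_{i-1} + q_{i-2} with p_{-2}=0, p_{-1}=1, q_{-2}=1, q_{-1}=0), until the denominator exceeds 23:
  i=0: a_0=3, p_0 = 3*1 + 0 = 3, q_0 = 3*0 + 1 = 1.
  i=1: a_1=4, p_1 = 4*3 + 1 = 13, q_1 = 4*1 + 0 = 4.
  i=2: a_2=7, p_2 = 7*13 + 3 = 94, q_2 = 7*4 + 1 = 29.
q_2 = 29 > 23, so the last convergent with denominator <= 23 is p_1/q_1 = 13/4.
The closest fraction with denominator <= 23 is either p_1/q_1 or the intermediate fraction (k*p_1 + p_0)/(k*q_1 + q_0) with the largest k >= 1 whose denominator stays <= 23; these approach x as k grows, and every other convergent or intermediate fraction in range is farther away.
Largest k: floor((23 - q_0)/q_1) = floor((23 - 1)/4) = 5.
That gives (5*13 + 3)/(5*4 + 1) = 68/21.
Compare the errors: |x - 13/4| = |94*4 - 13*29|/(29*4) = 1/116, and |x - 68/21| = |94*21 - 68*29|/(29*21) = 2/609.
Cross-multiplying, 2*116 = 232 < 609 = 1*609, so 2/609 is smaller: the intermediate fraction 68/21 is closer to x than 13/4.

68/21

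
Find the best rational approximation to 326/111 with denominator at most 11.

Expand x = 326/111 as a continued fraction with the Euclidean algorithm:
  326 = 2*111 + 104, so a_0 = 2.
  111 = 1*104 + 7, so a_1 = 1.
  104 = 14*7 + 6, so a_2 = 14.
  7 = 1*6 + 1, so a_3 = 1.
  6 = 6*1 + 0, so a_4 = 6.
so x = [2; 1, 14, 1, 6].
Convergents (p_i = a_i*p_{i-1} + p_{i-2}, q_i = a_i*q_{i-1} + q_{i-2} with p_{-2}=0, p_{-1}=1, q_{-2}=1, q_{-1}=0), until the denominator exceeds 11:
  i=0: a_0=2, p_0 = 2*1 + 0 = 2, q_0 = 2*0 + 1 = 1.
  i=1: a_1=1, p_1 = 1*2 + 1 = 3, q_1 = 1*1 + 0 = 1.
  i=2: a_2=14, p_2 = 14*3 + 2 = 44, q_2 = 14*1 + 1 = 15.
q_2 = 15 > 11, so the last convergent with denominator <= 11 is p_1/q_1 = 3/1.
The closest fraction with denominator <= 11 is either p_1/q_1 or the intermediate fraction (k*p_1 + p_0)/(k*q_1 + q_0) with the largest k >= 1 whose denominator stays <= 11; these approach x as k grows, and every other convergent or intermediate fraction in range is farther away.
Largest k: floor((11 - q_0)/q_1) = floor((11 - 1)/1) = 10.
That gives (10*3 + 2)/(10*1 + 1) = 32/11.
Compare the errors: |x - 3/1| = |326*1 - 3*111|/(111*1) = 7/111, and |x - 32/11| = |326*11 - 32*111|/(111*11) = 34/1221.
Cross-multiplying, 34*111 = 3774 < 8547 = 7*1221, so 34/1221 is smaller: the intermediate fraction 32/11 is closer to x than 3/1.

32/11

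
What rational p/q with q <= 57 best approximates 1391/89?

422/27

Expand x = 1391/89 as a continued fraction with the Euclidean algorithm:
  1391 = 15*89 + 56, so a_0 = 15.
  89 = 1*56 + 33, so a_1 = 1.
  56 = 1*33 + 23, so a_2 = 1.
  33 = 1*23 + 10, so a_3 = 1.
  23 = 2*10 + 3, so a_4 = 2.
  10 = 3*3 + 1, so a_5 = 3.
  3 = 3*1 + 0, so a_6 = 3.
so x = [15; 1, 1, 1, 2, 3, 3].
Convergents (p_i = a_i*p_{i-1} + p_{i-2}, q_i = a_i*q_{i-1} + q_{i-2} with p_{-2}=0, p_{-1}=1, q_{-2}=1, q_{-1}=0), until the denominator exceeds 57:
  i=0: a_0=15, p_0 = 15*1 + 0 = 15, q_0 = 15*0 + 1 = 1.
  i=1: a_1=1, p_1 = 1*15 + 1 = 16, q_1 = 1*1 + 0 = 1.
  i=2: a_2=1, p_2 = 1*16 + 15 = 31, q_2 = 1*1 + 1 = 2.
  i=3: a_3=1, p_3 = 1*31 + 16 = 47, q_3 = 1*2 + 1 = 3.
  i=4: a_4=2, p_4 = 2*47 + 31 = 125, q_4 = 2*3 + 2 = 8.
  i=5: a_5=3, p_5 = 3*125 + 47 = 422, q_5 = 3*8 + 3 = 27.
  i=6: a_6=3, p_6 = 3*422 + 125 = 1391, q_6 = 3*27 + 8 = 89.
q_6 = 89 > 57, so the last convergent with denominator <= 57 is p_5/q_5 = 422/27.
The closest fraction with denominator <= 57 is either p_5/q_5 or the intermediate fraction (k*p_5 + p_4)/(k*q_5 + q_4) with the largest k >= 1 whose denominator stays <= 57; these approach x as k grows, and every other convergent or intermediate fraction in range is farther away.
Largest k: floor((57 - q_4)/q_5) = floor((57 - 8)/27) = 1.
That gives (1*422 + 125)/(1*27 + 8) = 547/35.
Compare the errors: |x - 422/27| = |1391*27 - 422*89|/(89*27) = 1/2403, and |x - 547/35| = |1391*35 - 547*89|/(89*35) = 2/3115.
Cross-multiplying, 1*3115 = 3115 < 4806 = 2*2403, so 1/2403 is smaller: the convergent 422/27 is closer to x than 547/35.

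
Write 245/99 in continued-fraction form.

[2; 2, 9, 2, 2]

Run the Euclidean algorithm on 245 and 99; the successive quotients are the partial quotients a_0, a_1, ... (each step inverts the fractional part left over by the previous one):
  245 = 2*99 + 47, so a_0 = 2.
  99 = 2*47 + 5, so a_1 = 2.
  47 = 9*5 + 2, so a_2 = 9.
  5 = 2*2 + 1, so a_3 = 2.
  2 = 2*1 + 0, so a_4 = 2.
The remainder reaches 0 after 5 divisions, so the expansion has 5 partial quotients, read off in order.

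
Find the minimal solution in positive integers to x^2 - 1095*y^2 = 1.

First expand sqrt(1095) as a continued fraction. With x_i = (sqrt(1095) + m_i)/d_i and (m_0, d_0) = (0, 1): a_0 = floor(sqrt(1095)) = 33, since 33^2 = 1089 <= 1095 < 1156 = 34^2.
Iterate m_{i+1} = d_i*a_i - m_i, d_{i+1} = (1095 - m_{i+1}^2)/d_i, a_{i+1} = floor((a_0 + m_{i+1})/d_{i+1}):
  m_1 = 1*33 - 0 = 33, d_1 = (1095 - 33^2)/1 = 6/1 = 6, a_1 = floor((33 + 33)/6) = 11.
  m_2 = 6*11 - 33 = 33, d_2 = (1095 - 33^2)/6 = 6/6 = 1, a_2 = floor((33 + 33)/1) = 66.
  m_3 = 1*66 - 33 = 33, d_3 = (1095 - 33^2)/1 = 6/1 = 6: (m_3, d_3) = (m_1, d_1) = (33, 6), so from here the quotients repeat a_1, a_2; the period length is 2.
So sqrt(1095) = [33; (11, 66)] with period length k = 2.
k is even, so the fundamental solution of x^2 - 1095y^2 = 1 is (p_{k-1}, q_{k-1}) = (p_1, q_1); compute convergents through index 1.
Convergents (p_i = a_i*p_{i-1} + p_{i-2}, q_i = a_i*q_{i-1} + q_{i-2} with p_{-2}=0, p_{-1}=1, q_{-2}=1, q_{-1}=0):
  i=0: a_0=33, p_0 = 33*1 + 0 = 33, q_0 = 33*0 + 1 = 1.
  i=1: a_1=11, p_1 = 11*33 + 1 = 364, q_1 = 11*1 + 0 = 11.
Check: 364^2 - 1095*11^2 = 132496 - 132495 = 1, so (x, y) = (364, 11) solves the equation, and by the theorem it is the least positive solution.

(x, y) = (364, 11)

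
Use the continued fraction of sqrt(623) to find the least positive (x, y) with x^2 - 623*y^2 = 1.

First expand sqrt(623) as a continued fraction. With x_i = (sqrt(623) + m_i)/d_i and (m_0, d_0) = (0, 1): a_0 = floor(sqrt(623)) = 24, since 24^2 = 576 <= 623 < 625 = 25^2.
Iterate m_{i+1} = d_i*a_i - m_i, d_{i+1} = (623 - m_{i+1}^2)/d_i, a_{i+1} = floor((a_0 + m_{i+1})/d_{i+1}):
  m_1 = 1*24 - 0 = 24, d_1 = (623 - 24^2)/1 = 47/1 = 47, a_1 = floor((24 + 24)/47) = 1.
  m_2 = 47*1 - 24 = 23, d_2 = (623 - 23^2)/47 = 94/47 = 2, a_2 = floor((24 + 23)/2) = 23.
  m_3 = 2*23 - 23 = 23, d_3 = (623 - 23^2)/2 = 94/2 = 47, a_3 = floor((24 + 23)/47) = 1.
  m_4 = 47*1 - 23 = 24, d_4 = (623 - 24^2)/47 = 47/47 = 1, a_4 = floor((24 + 24)/1) = 48.
  m_5 = 1*48 - 24 = 24, d_5 = (623 - 24^2)/1 = 47/1 = 47: (m_5, d_5) = (m_1, d_1) = (24, 47), so from here the quotients repeat a_1, ..., a_4; the period length is 4.
So sqrt(623) = [24; (1, 23, 1, 48)] with period length k = 4.
k is even, so the fundamental solution of x^2 - 623y^2 = 1 is (p_{k-1}, q_{k-1}) = (p_3, q_3); compute convergents through index 3.
Convergents (p_i = a_i*p_{i-1} + p_{i-2}, q_i = a_i*q_{i-1} + q_{i-2} with p_{-2}=0, p_{-1}=1, q_{-2}=1, q_{-1}=0):
  i=0: a_0=24, p_0 = 24*1 + 0 = 24, q_0 = 24*0 + 1 = 1.
  i=1: a_1=1, p_1 = 1*24 + 1 = 25, q_1 = 1*1 + 0 = 1.
  i=2: a_2=23, p_2 = 23*25 + 24 = 599, q_2 = 23*1 + 1 = 24.
  i=3: a_3=1, p_3 = 1*599 + 25 = 624, q_3 = 1*24 + 1 = 25.
Check: 624^2 - 623*25^2 = 389376 - 389375 = 1, so (x, y) = (624, 25) solves the equation, and by the theorem it is the least positive solution.

(x, y) = (624, 25)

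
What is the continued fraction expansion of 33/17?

Run the Euclidean algorithm on 33 and 17; the successive quotients are the partial quotients a_0, a_1, ... (each step inverts the fractional part left over by the previous one):
  33 = 1*17 + 16, so a_0 = 1.
  17 = 1*16 + 1, so a_1 = 1.
  16 = 16*1 + 0, so a_2 = 16.
The remainder reaches 0 after 3 divisions, so the expansion has 3 partial quotients, read off in order.

[1; 1, 16]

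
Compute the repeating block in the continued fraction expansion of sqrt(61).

[7; (1, 4, 3, 1, 2, 2, 1, 3, 4, 1, 14)]

Write x_i = (sqrt(61) + m_i)/d_i with (m_0, d_0) = (0, 1). a_0 = floor(sqrt(61)) = 7, since 7^2 = 49 <= 61 < 64 = 8^2.
Iterate m_{i+1} = d_i*a_i - m_i, d_{i+1} = (61 - m_{i+1}^2)/d_i, a_{i+1} = floor((a_0 + m_{i+1})/d_{i+1}):
  m_1 = 1*7 - 0 = 7, d_1 = (61 - 7^2)/1 = 12/1 = 12, a_1 = floor((7 + 7)/12) = 1.
  m_2 = 12*1 - 7 = 5, d_2 = (61 - 5^2)/12 = 36/12 = 3, a_2 = floor((7 + 5)/3) = 4.
  m_3 = 3*4 - 5 = 7, d_3 = (61 - 7^2)/3 = 12/3 = 4, a_3 = floor((7 + 7)/4) = 3.
  m_4 = 4*3 - 7 = 5, d_4 = (61 - 5^2)/4 = 36/4 = 9, a_4 = floor((7 + 5)/9) = 1.
  m_5 = 9*1 - 5 = 4, d_5 = (61 - 4^2)/9 = 45/9 = 5, a_5 = floor((7 + 4)/5) = 2.
  m_6 = 5*2 - 4 = 6, d_6 = (61 - 6^2)/5 = 25/5 = 5, a_6 = floor((7 + 6)/5) = 2.
  m_7 = 5*2 - 6 = 4, d_7 = (61 - 4^2)/5 = 45/5 = 9, a_7 = floor((7 + 4)/9) = 1.
  m_8 = 9*1 - 4 = 5, d_8 = (61 - 5^2)/9 = 36/9 = 4, a_8 = floor((7 + 5)/4) = 3.
  m_9 = 4*3 - 5 = 7, d_9 = (61 - 7^2)/4 = 12/4 = 3, a_9 = floor((7 + 7)/3) = 4.
  m_10 = 3*4 - 7 = 5, d_10 = (61 - 5^2)/3 = 36/3 = 12, a_10 = floor((7 + 5)/12) = 1.
  m_11 = 12*1 - 5 = 7, d_11 = (61 - 7^2)/12 = 12/12 = 1, a_11 = floor((7 + 7)/1) = 14.
  m_12 = 1*14 - 7 = 7, d_12 = (61 - 7^2)/1 = 12/1 = 12: (m_12, d_12) = (m_1, d_1) = (7, 12), so from here the quotients repeat a_1, ..., a_11; the period length is 11.
Hence the expansion of sqrt(61) is a_0 = 7 followed by the repeating block 1, 4, 3, 1, 2, 2, 1, 3, 4, 1, 14 (period 11).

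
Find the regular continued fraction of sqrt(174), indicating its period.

[13; (5, 4, 5, 26)]

Write x_i = (sqrt(174) + m_i)/d_i with (m_0, d_0) = (0, 1). a_0 = floor(sqrt(174)) = 13, since 13^2 = 169 <= 174 < 196 = 14^2.
Iterate m_{i+1} = d_i*a_i - m_i, d_{i+1} = (174 - m_{i+1}^2)/d_i, a_{i+1} = floor((a_0 + m_{i+1})/d_{i+1}):
  m_1 = 1*13 - 0 = 13, d_1 = (174 - 13^2)/1 = 5/1 = 5, a_1 = floor((13 + 13)/5) = 5.
  m_2 = 5*5 - 13 = 12, d_2 = (174 - 12^2)/5 = 30/5 = 6, a_2 = floor((13 + 12)/6) = 4.
  m_3 = 6*4 - 12 = 12, d_3 = (174 - 12^2)/6 = 30/6 = 5, a_3 = floor((13 + 12)/5) = 5.
  m_4 = 5*5 - 12 = 13, d_4 = (174 - 13^2)/5 = 5/5 = 1, a_4 = floor((13 + 13)/1) = 26.
  m_5 = 1*26 - 13 = 13, d_5 = (174 - 13^2)/1 = 5/1 = 5: (m_5, d_5) = (m_1, d_1) = (13, 5), so from here the quotients repeat a_1, ..., a_4; the period length is 4.
Hence the expansion of sqrt(174) is a_0 = 13 followed by the repeating block 5, 4, 5, 26 (period 4).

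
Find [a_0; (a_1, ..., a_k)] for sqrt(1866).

[43; (5, 14, 5, 86)]

Write x_i = (sqrt(1866) + m_i)/d_i with (m_0, d_0) = (0, 1). a_0 = floor(sqrt(1866)) = 43, since 43^2 = 1849 <= 1866 < 1936 = 44^2.
Iterate m_{i+1} = d_i*a_i - m_i, d_{i+1} = (1866 - m_{i+1}^2)/d_i, a_{i+1} = floor((a_0 + m_{i+1})/d_{i+1}):
  m_1 = 1*43 - 0 = 43, d_1 = (1866 - 43^2)/1 = 17/1 = 17, a_1 = floor((43 + 43)/17) = 5.
  m_2 = 17*5 - 43 = 42, d_2 = (1866 - 42^2)/17 = 102/17 = 6, a_2 = floor((43 + 42)/6) = 14.
  m_3 = 6*14 - 42 = 42, d_3 = (1866 - 42^2)/6 = 102/6 = 17, a_3 = floor((43 + 42)/17) = 5.
  m_4 = 17*5 - 42 = 43, d_4 = (1866 - 43^2)/17 = 17/17 = 1, a_4 = floor((43 + 43)/1) = 86.
  m_5 = 1*86 - 43 = 43, d_5 = (1866 - 43^2)/1 = 17/1 = 17: (m_5, d_5) = (m_1, d_1) = (43, 17), so from here the quotients repeat a_1, ..., a_4; the period length is 4.
Hence the expansion of sqrt(1866) is a_0 = 43 followed by the repeating block 5, 14, 5, 86 (period 4).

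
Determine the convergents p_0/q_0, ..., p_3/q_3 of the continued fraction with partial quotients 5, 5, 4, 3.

Using the convergent recurrence p_i = a_i*p_{i-1} + p_{i-2}, q_i = a_i*q_{i-1} + q_{i-2} with p_{-2}=0, p_{-1}=1, q_{-2}=1, q_{-1}=0:
  i=0: a_0=5, p_0 = 5*1 + 0 = 5, q_0 = 5*0 + 1 = 1.
  i=1: a_1=5, p_1 = 5*5 + 1 = 26, q_1 = 5*1 + 0 = 5.
  i=2: a_2=4, p_2 = 4*26 + 5 = 109, q_2 = 4*5 + 1 = 21.
  i=3: a_3=3, p_3 = 3*109 + 26 = 353, q_3 = 3*21 + 5 = 68.

5/1, 26/5, 109/21, 353/68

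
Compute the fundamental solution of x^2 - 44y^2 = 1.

(x, y) = (199, 30)

First expand sqrt(44) as a continued fraction. With x_i = (sqrt(44) + m_i)/d_i and (m_0, d_0) = (0, 1): a_0 = floor(sqrt(44)) = 6, since 6^2 = 36 <= 44 < 49 = 7^2.
Iterate m_{i+1} = d_i*a_i - m_i, d_{i+1} = (44 - m_{i+1}^2)/d_i, a_{i+1} = floor((a_0 + m_{i+1})/d_{i+1}):
  m_1 = 1*6 - 0 = 6, d_1 = (44 - 6^2)/1 = 8/1 = 8, a_1 = floor((6 + 6)/8) = 1.
  m_2 = 8*1 - 6 = 2, d_2 = (44 - 2^2)/8 = 40/8 = 5, a_2 = floor((6 + 2)/5) = 1.
  m_3 = 5*1 - 2 = 3, d_3 = (44 - 3^2)/5 = 35/5 = 7, a_3 = floor((6 + 3)/7) = 1.
  m_4 = 7*1 - 3 = 4, d_4 = (44 - 4^2)/7 = 28/7 = 4, a_4 = floor((6 + 4)/4) = 2.
  m_5 = 4*2 - 4 = 4, d_5 = (44 - 4^2)/4 = 28/4 = 7, a_5 = floor((6 + 4)/7) = 1.
  m_6 = 7*1 - 4 = 3, d_6 = (44 - 3^2)/7 = 35/7 = 5, a_6 = floor((6 + 3)/5) = 1.
  m_7 = 5*1 - 3 = 2, d_7 = (44 - 2^2)/5 = 40/5 = 8, a_7 = floor((6 + 2)/8) = 1.
  m_8 = 8*1 - 2 = 6, d_8 = (44 - 6^2)/8 = 8/8 = 1, a_8 = floor((6 + 6)/1) = 12.
  m_9 = 1*12 - 6 = 6, d_9 = (44 - 6^2)/1 = 8/1 = 8: (m_9, d_9) = (m_1, d_1) = (6, 8), so from here the quotients repeat a_1, ..., a_8; the period length is 8.
So sqrt(44) = [6; (1, 1, 1, 2, 1, 1, 1, 12)] with period length k = 8.
k is even, so the fundamental solution of x^2 - 44y^2 = 1 is (p_{k-1}, q_{k-1}) = (p_7, q_7); compute convergents through index 7.
Convergents (p_i = a_i*p_{i-1} + p_{i-2}, q_i = a_i*q_{i-1} + q_{i-2} with p_{-2}=0, p_{-1}=1, q_{-2}=1, q_{-1}=0):
  i=0: a_0=6, p_0 = 6*1 + 0 = 6, q_0 = 6*0 + 1 = 1.
  i=1: a_1=1, p_1 = 1*6 + 1 = 7, q_1 = 1*1 + 0 = 1.
  i=2: a_2=1, p_2 = 1*7 + 6 = 13, q_2 = 1*1 + 1 = 2.
  i=3: a_3=1, p_3 = 1*13 + 7 = 20, q_3 = 1*2 + 1 = 3.
  i=4: a_4=2, p_4 = 2*20 + 13 = 53, q_4 = 2*3 + 2 = 8.
  i=5: a_5=1, p_5 = 1*53 + 20 = 73, q_5 = 1*8 + 3 = 11.
  i=6: a_6=1, p_6 = 1*73 + 53 = 126, q_6 = 1*11 + 8 = 19.
  i=7: a_7=1, p_7 = 1*126 + 73 = 199, q_7 = 1*19 + 11 = 30.
Check: 199^2 - 44*30^2 = 39601 - 39600 = 1, so (x, y) = (199, 30) solves the equation, and by the theorem it is the least positive solution.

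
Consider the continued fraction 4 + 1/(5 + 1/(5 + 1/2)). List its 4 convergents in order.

4/1, 21/5, 109/26, 239/57

Using the convergent recurrence p_i = a_i*p_{i-1} + p_{i-2}, q_i = a_i*q_{i-1} + q_{i-2} with p_{-2}=0, p_{-1}=1, q_{-2}=1, q_{-1}=0:
  i=0: a_0=4, p_0 = 4*1 + 0 = 4, q_0 = 4*0 + 1 = 1.
  i=1: a_1=5, p_1 = 5*4 + 1 = 21, q_1 = 5*1 + 0 = 5.
  i=2: a_2=5, p_2 = 5*21 + 4 = 109, q_2 = 5*5 + 1 = 26.
  i=3: a_3=2, p_3 = 2*109 + 21 = 239, q_3 = 2*26 + 5 = 57.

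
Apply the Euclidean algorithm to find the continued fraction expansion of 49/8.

[6; 8]

Run the Euclidean algorithm on 49 and 8; the successive quotients are the partial quotients a_0, a_1, ... (each step inverts the fractional part left over by the previous one):
  49 = 6*8 + 1, so a_0 = 6.
  8 = 8*1 + 0, so a_1 = 8.
The remainder reaches 0 after 2 divisions, so the expansion has 2 partial quotients, read off in order.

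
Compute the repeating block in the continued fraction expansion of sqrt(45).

[6; (1, 2, 2, 2, 1, 12)]

Write x_i = (sqrt(45) + m_i)/d_i with (m_0, d_0) = (0, 1). a_0 = floor(sqrt(45)) = 6, since 6^2 = 36 <= 45 < 49 = 7^2.
Iterate m_{i+1} = d_i*a_i - m_i, d_{i+1} = (45 - m_{i+1}^2)/d_i, a_{i+1} = floor((a_0 + m_{i+1})/d_{i+1}):
  m_1 = 1*6 - 0 = 6, d_1 = (45 - 6^2)/1 = 9/1 = 9, a_1 = floor((6 + 6)/9) = 1.
  m_2 = 9*1 - 6 = 3, d_2 = (45 - 3^2)/9 = 36/9 = 4, a_2 = floor((6 + 3)/4) = 2.
  m_3 = 4*2 - 3 = 5, d_3 = (45 - 5^2)/4 = 20/4 = 5, a_3 = floor((6 + 5)/5) = 2.
  m_4 = 5*2 - 5 = 5, d_4 = (45 - 5^2)/5 = 20/5 = 4, a_4 = floor((6 + 5)/4) = 2.
  m_5 = 4*2 - 5 = 3, d_5 = (45 - 3^2)/4 = 36/4 = 9, a_5 = floor((6 + 3)/9) = 1.
  m_6 = 9*1 - 3 = 6, d_6 = (45 - 6^2)/9 = 9/9 = 1, a_6 = floor((6 + 6)/1) = 12.
  m_7 = 1*12 - 6 = 6, d_7 = (45 - 6^2)/1 = 9/1 = 9: (m_7, d_7) = (m_1, d_1) = (6, 9), so from here the quotients repeat a_1, ..., a_6; the period length is 6.
Hence the expansion of sqrt(45) is a_0 = 6 followed by the repeating block 1, 2, 2, 2, 1, 12 (period 6).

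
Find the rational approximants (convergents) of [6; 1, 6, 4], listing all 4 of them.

6/1, 7/1, 48/7, 199/29

Using the convergent recurrence p_i = a_i*p_{i-1} + p_{i-2}, q_i = a_i*q_{i-1} + q_{i-2} with p_{-2}=0, p_{-1}=1, q_{-2}=1, q_{-1}=0:
  i=0: a_0=6, p_0 = 6*1 + 0 = 6, q_0 = 6*0 + 1 = 1.
  i=1: a_1=1, p_1 = 1*6 + 1 = 7, q_1 = 1*1 + 0 = 1.
  i=2: a_2=6, p_2 = 6*7 + 6 = 48, q_2 = 6*1 + 1 = 7.
  i=3: a_3=4, p_3 = 4*48 + 7 = 199, q_3 = 4*7 + 1 = 29.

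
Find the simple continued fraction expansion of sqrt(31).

Write x_i = (sqrt(31) + m_i)/d_i with (m_0, d_0) = (0, 1). a_0 = floor(sqrt(31)) = 5, since 5^2 = 25 <= 31 < 36 = 6^2.
Iterate m_{i+1} = d_i*a_i - m_i, d_{i+1} = (31 - m_{i+1}^2)/d_i, a_{i+1} = floor((a_0 + m_{i+1})/d_{i+1}):
  m_1 = 1*5 - 0 = 5, d_1 = (31 - 5^2)/1 = 6/1 = 6, a_1 = floor((5 + 5)/6) = 1.
  m_2 = 6*1 - 5 = 1, d_2 = (31 - 1^2)/6 = 30/6 = 5, a_2 = floor((5 + 1)/5) = 1.
  m_3 = 5*1 - 1 = 4, d_3 = (31 - 4^2)/5 = 15/5 = 3, a_3 = floor((5 + 4)/3) = 3.
  m_4 = 3*3 - 4 = 5, d_4 = (31 - 5^2)/3 = 6/3 = 2, a_4 = floor((5 + 5)/2) = 5.
  m_5 = 2*5 - 5 = 5, d_5 = (31 - 5^2)/2 = 6/2 = 3, a_5 = floor((5 + 5)/3) = 3.
  m_6 = 3*3 - 5 = 4, d_6 = (31 - 4^2)/3 = 15/3 = 5, a_6 = floor((5 + 4)/5) = 1.
  m_7 = 5*1 - 4 = 1, d_7 = (31 - 1^2)/5 = 30/5 = 6, a_7 = floor((5 + 1)/6) = 1.
  m_8 = 6*1 - 1 = 5, d_8 = (31 - 5^2)/6 = 6/6 = 1, a_8 = floor((5 + 5)/1) = 10.
  m_9 = 1*10 - 5 = 5, d_9 = (31 - 5^2)/1 = 6/1 = 6: (m_9, d_9) = (m_1, d_1) = (5, 6), so from here the quotients repeat a_1, ..., a_8; the period length is 8.
Hence the expansion of sqrt(31) is a_0 = 5 followed by the repeating block 1, 1, 3, 5, 3, 1, 1, 10 (period 8).

[5; (1, 1, 3, 5, 3, 1, 1, 10)]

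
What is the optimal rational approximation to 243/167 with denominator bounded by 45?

Expand x = 243/167 as a continued fraction with the Euclidean algorithm:
  243 = 1*167 + 76, so a_0 = 1.
  167 = 2*76 + 15, so a_1 = 2.
  76 = 5*15 + 1, so a_2 = 5.
  15 = 15*1 + 0, so a_3 = 15.
so x = [1; 2, 5, 15].
Convergents (p_i = a_i*p_{i-1} + p_{i-2}, q_i = a_i*q_{i-1} + q_{i-2} with p_{-2}=0, p_{-1}=1, q_{-2}=1, q_{-1}=0), until the denominator exceeds 45:
  i=0: a_0=1, p_0 = 1*1 + 0 = 1, q_0 = 1*0 + 1 = 1.
  i=1: a_1=2, p_1 = 2*1 + 1 = 3, q_1 = 2*1 + 0 = 2.
  i=2: a_2=5, p_2 = 5*3 + 1 = 16, q_2 = 5*2 + 1 = 11.
  i=3: a_3=15, p_3 = 15*16 + 3 = 243, q_3 = 15*11 + 2 = 167.
q_3 = 167 > 45, so the last convergent with denominator <= 45 is p_2/q_2 = 16/11.
The closest fraction with denominator <= 45 is either p_2/q_2 or the intermediate fraction (k*p_2 + p_1)/(k*q_2 + q_1) with the largest k >= 1 whose denominator stays <= 45; these approach x as k grows, and every other convergent or intermediate fraction in range is farther away.
Largest k: floor((45 - q_1)/q_2) = floor((45 - 2)/11) = 3.
That gives (3*16 + 3)/(3*11 + 2) = 51/35.
Compare the errors: |x - 16/11| = |243*11 - 16*167|/(167*11) = 1/1837, and |x - 51/35| = |243*35 - 51*167|/(167*35) = 12/5845.
Cross-multiplying, 1*5845 = 5845 < 22044 = 12*1837, so 1/1837 is smaller: the convergent 16/11 is closer to x than 51/35.

16/11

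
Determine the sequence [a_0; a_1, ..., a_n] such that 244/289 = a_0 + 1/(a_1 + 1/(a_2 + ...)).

[0; 1, 5, 2, 2, 1, 2, 2]

Run the Euclidean algorithm on 244 and 289; the successive quotients are the partial quotients a_0, a_1, ... (each step inverts the fractional part left over by the previous one):
  244 = 0*289 + 244, so a_0 = 0.
  289 = 1*244 + 45, so a_1 = 1.
  244 = 5*45 + 19, so a_2 = 5.
  45 = 2*19 + 7, so a_3 = 2.
  19 = 2*7 + 5, so a_4 = 2.
  7 = 1*5 + 2, so a_5 = 1.
  5 = 2*2 + 1, so a_6 = 2.
  2 = 2*1 + 0, so a_7 = 2.
The remainder reaches 0 after 8 divisions, so the expansion has 8 partial quotients, read off in order.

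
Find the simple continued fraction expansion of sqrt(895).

[29; (1, 10, 1, 58)]

Write x_i = (sqrt(895) + m_i)/d_i with (m_0, d_0) = (0, 1). a_0 = floor(sqrt(895)) = 29, since 29^2 = 841 <= 895 < 900 = 30^2.
Iterate m_{i+1} = d_i*a_i - m_i, d_{i+1} = (895 - m_{i+1}^2)/d_i, a_{i+1} = floor((a_0 + m_{i+1})/d_{i+1}):
  m_1 = 1*29 - 0 = 29, d_1 = (895 - 29^2)/1 = 54/1 = 54, a_1 = floor((29 + 29)/54) = 1.
  m_2 = 54*1 - 29 = 25, d_2 = (895 - 25^2)/54 = 270/54 = 5, a_2 = floor((29 + 25)/5) = 10.
  m_3 = 5*10 - 25 = 25, d_3 = (895 - 25^2)/5 = 270/5 = 54, a_3 = floor((29 + 25)/54) = 1.
  m_4 = 54*1 - 25 = 29, d_4 = (895 - 29^2)/54 = 54/54 = 1, a_4 = floor((29 + 29)/1) = 58.
  m_5 = 1*58 - 29 = 29, d_5 = (895 - 29^2)/1 = 54/1 = 54: (m_5, d_5) = (m_1, d_1) = (29, 54), so from here the quotients repeat a_1, ..., a_4; the period length is 4.
Hence the expansion of sqrt(895) is a_0 = 29 followed by the repeating block 1, 10, 1, 58 (period 4).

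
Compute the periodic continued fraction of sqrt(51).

[7; (7, 14)]

Write x_i = (sqrt(51) + m_i)/d_i with (m_0, d_0) = (0, 1). a_0 = floor(sqrt(51)) = 7, since 7^2 = 49 <= 51 < 64 = 8^2.
Iterate m_{i+1} = d_i*a_i - m_i, d_{i+1} = (51 - m_{i+1}^2)/d_i, a_{i+1} = floor((a_0 + m_{i+1})/d_{i+1}):
  m_1 = 1*7 - 0 = 7, d_1 = (51 - 7^2)/1 = 2/1 = 2, a_1 = floor((7 + 7)/2) = 7.
  m_2 = 2*7 - 7 = 7, d_2 = (51 - 7^2)/2 = 2/2 = 1, a_2 = floor((7 + 7)/1) = 14.
  m_3 = 1*14 - 7 = 7, d_3 = (51 - 7^2)/1 = 2/1 = 2: (m_3, d_3) = (m_1, d_1) = (7, 2), so from here the quotients repeat a_1, a_2; the period length is 2.
Hence the expansion of sqrt(51) is a_0 = 7 followed by the repeating block 7, 14 (period 2).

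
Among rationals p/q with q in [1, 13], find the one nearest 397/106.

15/4

Expand x = 397/106 as a continued fraction with the Euclidean algorithm:
  397 = 3*106 + 79, so a_0 = 3.
  106 = 1*79 + 27, so a_1 = 1.
  79 = 2*27 + 25, so a_2 = 2.
  27 = 1*25 + 2, so a_3 = 1.
  25 = 12*2 + 1, so a_4 = 12.
  2 = 2*1 + 0, so a_5 = 2.
so x = [3; 1, 2, 1, 12, 2].
Convergents (p_i = a_i*p_{i-1} + p_{i-2}, q_i = a_i*q_{i-1} + q_{i-2} with p_{-2}=0, p_{-1}=1, q_{-2}=1, q_{-1}=0), until the denominator exceeds 13:
  i=0: a_0=3, p_0 = 3*1 + 0 = 3, q_0 = 3*0 + 1 = 1.
  i=1: a_1=1, p_1 = 1*3 + 1 = 4, q_1 = 1*1 + 0 = 1.
  i=2: a_2=2, p_2 = 2*4 + 3 = 11, q_2 = 2*1 + 1 = 3.
  i=3: a_3=1, p_3 = 1*11 + 4 = 15, q_3 = 1*3 + 1 = 4.
  i=4: a_4=12, p_4 = 12*15 + 11 = 191, q_4 = 12*4 + 3 = 51.
q_4 = 51 > 13, so the last convergent with denominator <= 13 is p_3/q_3 = 15/4.
The closest fraction with denominator <= 13 is either p_3/q_3 or the intermediate fraction (k*p_3 + p_2)/(k*q_3 + q_2) with the largest k >= 1 whose denominator stays <= 13; these approach x as k grows, and every other convergent or intermediate fraction in range is farther away.
Largest k: floor((13 - q_2)/q_3) = floor((13 - 3)/4) = 2.
That gives (2*15 + 11)/(2*4 + 3) = 41/11.
Compare the errors: |x - 15/4| = |397*4 - 15*106|/(106*4) = 2/424, and |x - 41/11| = |397*11 - 41*106|/(106*11) = 21/1166.
Cross-multiplying, 2*1166 = 2332 < 8904 = 21*424, so 2/424 is smaller: the convergent 15/4 is closer to x than 41/11.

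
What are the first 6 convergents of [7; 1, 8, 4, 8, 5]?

Using the convergent recurrence p_i = a_i*p_{i-1} + p_{i-2}, q_i = a_i*q_{i-1} + q_{i-2} with p_{-2}=0, p_{-1}=1, q_{-2}=1, q_{-1}=0:
  i=0: a_0=7, p_0 = 7*1 + 0 = 7, q_0 = 7*0 + 1 = 1.
  i=1: a_1=1, p_1 = 1*7 + 1 = 8, q_1 = 1*1 + 0 = 1.
  i=2: a_2=8, p_2 = 8*8 + 7 = 71, q_2 = 8*1 + 1 = 9.
  i=3: a_3=4, p_3 = 4*71 + 8 = 292, q_3 = 4*9 + 1 = 37.
  i=4: a_4=8, p_4 = 8*292 + 71 = 2407, q_4 = 8*37 + 9 = 305.
  i=5: a_5=5, p_5 = 5*2407 + 292 = 12327, q_5 = 5*305 + 37 = 1562.

7/1, 8/1, 71/9, 292/37, 2407/305, 12327/1562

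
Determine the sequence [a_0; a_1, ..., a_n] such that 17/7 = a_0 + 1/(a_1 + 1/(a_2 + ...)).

Run the Euclidean algorithm on 17 and 7; the successive quotients are the partial quotients a_0, a_1, ... (each step inverts the fractional part left over by the previous one):
  17 = 2*7 + 3, so a_0 = 2.
  7 = 2*3 + 1, so a_1 = 2.
  3 = 3*1 + 0, so a_2 = 3.
The remainder reaches 0 after 3 divisions, so the expansion has 3 partial quotients, read off in order.

[2; 2, 3]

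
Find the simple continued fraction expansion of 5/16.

Run the Euclidean algorithm on 5 and 16; the successive quotients are the partial quotients a_0, a_1, ... (each step inverts the fractional part left over by the previous one):
  5 = 0*16 + 5, so a_0 = 0.
  16 = 3*5 + 1, so a_1 = 3.
  5 = 5*1 + 0, so a_2 = 5.
The remainder reaches 0 after 3 divisions, so the expansion has 3 partial quotients, read off in order.

[0; 3, 5]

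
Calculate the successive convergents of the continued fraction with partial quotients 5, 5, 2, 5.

5/1, 26/5, 57/11, 311/60

Using the convergent recurrence p_i = a_i*p_{i-1} + p_{i-2}, q_i = a_i*q_{i-1} + q_{i-2} with p_{-2}=0, p_{-1}=1, q_{-2}=1, q_{-1}=0:
  i=0: a_0=5, p_0 = 5*1 + 0 = 5, q_0 = 5*0 + 1 = 1.
  i=1: a_1=5, p_1 = 5*5 + 1 = 26, q_1 = 5*1 + 0 = 5.
  i=2: a_2=2, p_2 = 2*26 + 5 = 57, q_2 = 2*5 + 1 = 11.
  i=3: a_3=5, p_3 = 5*57 + 26 = 311, q_3 = 5*11 + 5 = 60.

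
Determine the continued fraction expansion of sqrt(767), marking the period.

[27; (1, 2, 3, 1, 1, 1, 1, 1, 3, 2, 1, 54)]

Write x_i = (sqrt(767) + m_i)/d_i with (m_0, d_0) = (0, 1). a_0 = floor(sqrt(767)) = 27, since 27^2 = 729 <= 767 < 784 = 28^2.
Iterate m_{i+1} = d_i*a_i - m_i, d_{i+1} = (767 - m_{i+1}^2)/d_i, a_{i+1} = floor((a_0 + m_{i+1})/d_{i+1}):
  m_1 = 1*27 - 0 = 27, d_1 = (767 - 27^2)/1 = 38/1 = 38, a_1 = floor((27 + 27)/38) = 1.
  m_2 = 38*1 - 27 = 11, d_2 = (767 - 11^2)/38 = 646/38 = 17, a_2 = floor((27 + 11)/17) = 2.
  m_3 = 17*2 - 11 = 23, d_3 = (767 - 23^2)/17 = 238/17 = 14, a_3 = floor((27 + 23)/14) = 3.
  m_4 = 14*3 - 23 = 19, d_4 = (767 - 19^2)/14 = 406/14 = 29, a_4 = floor((27 + 19)/29) = 1.
  m_5 = 29*1 - 19 = 10, d_5 = (767 - 10^2)/29 = 667/29 = 23, a_5 = floor((27 + 10)/23) = 1.
  m_6 = 23*1 - 10 = 13, d_6 = (767 - 13^2)/23 = 598/23 = 26, a_6 = floor((27 + 13)/26) = 1.
  m_7 = 26*1 - 13 = 13, d_7 = (767 - 13^2)/26 = 598/26 = 23, a_7 = floor((27 + 13)/23) = 1.
  m_8 = 23*1 - 13 = 10, d_8 = (767 - 10^2)/23 = 667/23 = 29, a_8 = floor((27 + 10)/29) = 1.
  m_9 = 29*1 - 10 = 19, d_9 = (767 - 19^2)/29 = 406/29 = 14, a_9 = floor((27 + 19)/14) = 3.
  m_10 = 14*3 - 19 = 23, d_10 = (767 - 23^2)/14 = 238/14 = 17, a_10 = floor((27 + 23)/17) = 2.
  m_11 = 17*2 - 23 = 11, d_11 = (767 - 11^2)/17 = 646/17 = 38, a_11 = floor((27 + 11)/38) = 1.
  m_12 = 38*1 - 11 = 27, d_12 = (767 - 27^2)/38 = 38/38 = 1, a_12 = floor((27 + 27)/1) = 54.
  m_13 = 1*54 - 27 = 27, d_13 = (767 - 27^2)/1 = 38/1 = 38: (m_13, d_13) = (m_1, d_1) = (27, 38), so from here the quotients repeat a_1, ..., a_12; the period length is 12.
Hence the expansion of sqrt(767) is a_0 = 27 followed by the repeating block 1, 2, 3, 1, 1, 1, 1, 1, 3, 2, 1, 54 (period 12).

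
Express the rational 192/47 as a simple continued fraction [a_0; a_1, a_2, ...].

Run the Euclidean algorithm on 192 and 47; the successive quotients are the partial quotients a_0, a_1, ... (each step inverts the fractional part left over by the previous one):
  192 = 4*47 + 4, so a_0 = 4.
  47 = 11*4 + 3, so a_1 = 11.
  4 = 1*3 + 1, so a_2 = 1.
  3 = 3*1 + 0, so a_3 = 3.
The remainder reaches 0 after 4 divisions, so the expansion has 4 partial quotients, read off in order.

[4; 11, 1, 3]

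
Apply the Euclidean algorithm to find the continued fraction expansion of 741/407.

Run the Euclidean algorithm on 741 and 407; the successive quotients are the partial quotients a_0, a_1, ... (each step inverts the fractional part left over by the previous one):
  741 = 1*407 + 334, so a_0 = 1.
  407 = 1*334 + 73, so a_1 = 1.
  334 = 4*73 + 42, so a_2 = 4.
  73 = 1*42 + 31, so a_3 = 1.
  42 = 1*31 + 11, so a_4 = 1.
  31 = 2*11 + 9, so a_5 = 2.
  11 = 1*9 + 2, so a_6 = 1.
  9 = 4*2 + 1, so a_7 = 4.
  2 = 2*1 + 0, so a_8 = 2.
The remainder reaches 0 after 9 divisions, so the expansion has 9 partial quotients, read off in order.

[1; 1, 4, 1, 1, 2, 1, 4, 2]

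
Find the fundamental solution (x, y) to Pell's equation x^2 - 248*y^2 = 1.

First expand sqrt(248) as a continued fraction. With x_i = (sqrt(248) + m_i)/d_i and (m_0, d_0) = (0, 1): a_0 = floor(sqrt(248)) = 15, since 15^2 = 225 <= 248 < 256 = 16^2.
Iterate m_{i+1} = d_i*a_i - m_i, d_{i+1} = (248 - m_{i+1}^2)/d_i, a_{i+1} = floor((a_0 + m_{i+1})/d_{i+1}):
  m_1 = 1*15 - 0 = 15, d_1 = (248 - 15^2)/1 = 23/1 = 23, a_1 = floor((15 + 15)/23) = 1.
  m_2 = 23*1 - 15 = 8, d_2 = (248 - 8^2)/23 = 184/23 = 8, a_2 = floor((15 + 8)/8) = 2.
  m_3 = 8*2 - 8 = 8, d_3 = (248 - 8^2)/8 = 184/8 = 23, a_3 = floor((15 + 8)/23) = 1.
  m_4 = 23*1 - 8 = 15, d_4 = (248 - 15^2)/23 = 23/23 = 1, a_4 = floor((15 + 15)/1) = 30.
  m_5 = 1*30 - 15 = 15, d_5 = (248 - 15^2)/1 = 23/1 = 23: (m_5, d_5) = (m_1, d_1) = (15, 23), so from here the quotients repeat a_1, ..., a_4; the period length is 4.
So sqrt(248) = [15; (1, 2, 1, 30)] with period length k = 4.
k is even, so the fundamental solution of x^2 - 248y^2 = 1 is (p_{k-1}, q_{k-1}) = (p_3, q_3); compute convergents through index 3.
Convergents (p_i = a_i*p_{i-1} + p_{i-2}, q_i = a_i*q_{i-1} + q_{i-2} with p_{-2}=0, p_{-1}=1, q_{-2}=1, q_{-1}=0):
  i=0: a_0=15, p_0 = 15*1 + 0 = 15, q_0 = 15*0 + 1 = 1.
  i=1: a_1=1, p_1 = 1*15 + 1 = 16, q_1 = 1*1 + 0 = 1.
  i=2: a_2=2, p_2 = 2*16 + 15 = 47, q_2 = 2*1 + 1 = 3.
  i=3: a_3=1, p_3 = 1*47 + 16 = 63, q_3 = 1*3 + 1 = 4.
Check: 63^2 - 248*4^2 = 3969 - 3968 = 1, so (x, y) = (63, 4) solves the equation, and by the theorem it is the least positive solution.

(x, y) = (63, 4)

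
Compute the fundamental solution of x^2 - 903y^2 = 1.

First expand sqrt(903) as a continued fraction. With x_i = (sqrt(903) + m_i)/d_i and (m_0, d_0) = (0, 1): a_0 = floor(sqrt(903)) = 30, since 30^2 = 900 <= 903 < 961 = 31^2.
Iterate m_{i+1} = d_i*a_i - m_i, d_{i+1} = (903 - m_{i+1}^2)/d_i, a_{i+1} = floor((a_0 + m_{i+1})/d_{i+1}):
  m_1 = 1*30 - 0 = 30, d_1 = (903 - 30^2)/1 = 3/1 = 3, a_1 = floor((30 + 30)/3) = 20.
  m_2 = 3*20 - 30 = 30, d_2 = (903 - 30^2)/3 = 3/3 = 1, a_2 = floor((30 + 30)/1) = 60.
  m_3 = 1*60 - 30 = 30, d_3 = (903 - 30^2)/1 = 3/1 = 3: (m_3, d_3) = (m_1, d_1) = (30, 3), so from here the quotients repeat a_1, a_2; the period length is 2.
So sqrt(903) = [30; (20, 60)] with period length k = 2.
k is even, so the fundamental solution of x^2 - 903y^2 = 1 is (p_{k-1}, q_{k-1}) = (p_1, q_1); compute convergents through index 1.
Convergents (p_i = a_i*p_{i-1} + p_{i-2}, q_i = a_i*q_{i-1} + q_{i-2} with p_{-2}=0, p_{-1}=1, q_{-2}=1, q_{-1}=0):
  i=0: a_0=30, p_0 = 30*1 + 0 = 30, q_0 = 30*0 + 1 = 1.
  i=1: a_1=20, p_1 = 20*30 + 1 = 601, q_1 = 20*1 + 0 = 20.
Check: 601^2 - 903*20^2 = 361201 - 361200 = 1, so (x, y) = (601, 20) solves the equation, and by the theorem it is the least positive solution.

(x, y) = (601, 20)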